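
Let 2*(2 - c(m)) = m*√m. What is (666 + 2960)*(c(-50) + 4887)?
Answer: 17727514 + 453250*I*√2 ≈ 1.7728e+7 + 6.4099e+5*I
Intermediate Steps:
c(m) = 2 - m^(3/2)/2 (c(m) = 2 - m*√m/2 = 2 - m^(3/2)/2)
(666 + 2960)*(c(-50) + 4887) = (666 + 2960)*((2 - (-125)*I*√2) + 4887) = 3626*((2 - (-125)*I*√2) + 4887) = 3626*((2 + 125*I*√2) + 4887) = 3626*(4889 + 125*I*√2) = 17727514 + 453250*I*√2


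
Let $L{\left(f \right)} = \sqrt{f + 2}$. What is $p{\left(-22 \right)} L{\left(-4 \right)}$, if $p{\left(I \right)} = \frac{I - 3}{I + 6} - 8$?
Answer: $- \frac{103 i \sqrt{2}}{16} \approx - 9.104 i$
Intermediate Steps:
$L{\left(f \right)} = \sqrt{2 + f}$
$p{\left(I \right)} = -8 + \frac{-3 + I}{6 + I}$ ($p{\left(I \right)} = \frac{-3 + I}{6 + I} - 8 = -8 + \frac{-3 + I}{6 + I}$)
$p{\left(-22 \right)} L{\left(-4 \right)} = \frac{-51 - -154}{6 - 22} \sqrt{2 - 4} = \frac{-51 + 154}{-16} \sqrt{-2} = \left(- \frac{1}{16}\right) 103 i \sqrt{2} = - \frac{103 i \sqrt{2}}{16}$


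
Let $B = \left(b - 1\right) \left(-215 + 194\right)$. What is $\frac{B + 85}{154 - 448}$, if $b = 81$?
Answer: $\frac{1595}{294} \approx 5.4252$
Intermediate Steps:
$B = -1680$ ($B = \left(81 - 1\right) \left(-215 + 194\right) = 80 \left(-21\right) = -1680$)
$\frac{B + 85}{154 - 448} = \frac{-1680 + 85}{154 - 448} = - \frac{1595}{-294} = \left(-1595\right) \left(- \frac{1}{294}\right) = \frac{1595}{294}$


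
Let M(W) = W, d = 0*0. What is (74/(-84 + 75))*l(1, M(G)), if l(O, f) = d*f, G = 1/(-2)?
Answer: 0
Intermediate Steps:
d = 0
G = -½ (G = 1*(-½) = -½ ≈ -0.50000)
l(O, f) = 0 (l(O, f) = 0*f = 0)
(74/(-84 + 75))*l(1, M(G)) = (74/(-84 + 75))*0 = (74/(-9))*0 = -⅑*74*0 = -74/9*0 = 0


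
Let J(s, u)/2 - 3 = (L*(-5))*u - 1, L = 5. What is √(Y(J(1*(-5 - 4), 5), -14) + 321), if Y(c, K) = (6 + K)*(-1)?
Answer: √329 ≈ 18.138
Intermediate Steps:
J(s, u) = 4 - 50*u (J(s, u) = 6 + 2*((5*(-5))*u - 1) = 6 + 2*(-25*u - 1) = 6 + 2*(-1 - 25*u) = 6 + (-2 - 50*u) = 4 - 50*u)
Y(c, K) = -6 - K
√(Y(J(1*(-5 - 4), 5), -14) + 321) = √((-6 - 1*(-14)) + 321) = √((-6 + 14) + 321) = √(8 + 321) = √329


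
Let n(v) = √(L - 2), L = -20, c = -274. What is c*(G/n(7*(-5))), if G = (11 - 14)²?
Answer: 1233*I*√22/11 ≈ 525.75*I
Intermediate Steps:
n(v) = I*√22 (n(v) = √(-20 - 2) = √(-22) = I*√22)
G = 9 (G = (-3)² = 9)
c*(G/n(7*(-5))) = -2466/(I*√22) = -2466*(-I*√22/22) = -(-1233)*I*√22/11 = 1233*I*√22/11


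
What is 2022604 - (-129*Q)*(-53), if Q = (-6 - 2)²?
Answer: 1585036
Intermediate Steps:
Q = 64 (Q = (-8)² = 64)
2022604 - (-129*Q)*(-53) = 2022604 - (-129*64)*(-53) = 2022604 - (-8256)*(-53) = 2022604 - 1*437568 = 2022604 - 437568 = 1585036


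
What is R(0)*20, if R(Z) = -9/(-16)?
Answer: 45/4 ≈ 11.250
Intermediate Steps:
R(Z) = 9/16 (R(Z) = -9*(-1/16) = 9/16)
R(0)*20 = (9/16)*20 = 45/4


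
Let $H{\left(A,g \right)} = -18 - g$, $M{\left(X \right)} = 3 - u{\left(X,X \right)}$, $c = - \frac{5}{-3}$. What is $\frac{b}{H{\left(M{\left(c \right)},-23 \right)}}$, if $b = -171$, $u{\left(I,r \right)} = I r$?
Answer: $- \frac{171}{5} \approx -34.2$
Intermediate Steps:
$c = \frac{5}{3}$ ($c = \left(-5\right) \left(- \frac{1}{3}\right) = \frac{5}{3} \approx 1.6667$)
$M{\left(X \right)} = 3 - X^{2}$ ($M{\left(X \right)} = 3 - X X = 3 - X^{2}$)
$\frac{b}{H{\left(M{\left(c \right)},-23 \right)}} = - \frac{171}{-18 - -23} = - \frac{171}{-18 + 23} = - \frac{171}{5}$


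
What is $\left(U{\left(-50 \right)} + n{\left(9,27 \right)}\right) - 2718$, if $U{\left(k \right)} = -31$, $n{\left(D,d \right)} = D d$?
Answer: $-2506$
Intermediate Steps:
$\left(U{\left(-50 \right)} + n{\left(9,27 \right)}\right) - 2718 = \left(-31 + 9 \cdot 27\right) - 2718 = \left(-31 + 243\right) - 2718 = 212 - 2718 = -2506$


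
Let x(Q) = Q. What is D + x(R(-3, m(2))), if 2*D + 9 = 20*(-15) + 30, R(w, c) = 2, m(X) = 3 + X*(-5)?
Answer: -275/2 ≈ -137.50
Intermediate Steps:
m(X) = 3 - 5*X
D = -279/2 (D = -9/2 + (20*(-15) + 30)/2 = -9/2 + (-300 + 30)/2 = -9/2 + (½)*(-270) = -9/2 - 135 = -279/2 ≈ -139.50)
D + x(R(-3, m(2))) = -279/2 + 2 = -275/2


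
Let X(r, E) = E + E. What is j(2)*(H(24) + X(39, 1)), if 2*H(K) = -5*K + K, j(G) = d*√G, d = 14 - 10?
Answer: -184*√2 ≈ -260.22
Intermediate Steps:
X(r, E) = 2*E
d = 4
j(G) = 4*√G
H(K) = -2*K (H(K) = (-5*K + K)/2 = (-4*K)/2 = -2*K)
j(2)*(H(24) + X(39, 1)) = (4*√2)*(-2*24 + 2*1) = (4*√2)*(-48 + 2) = (4*√2)*(-46) = -184*√2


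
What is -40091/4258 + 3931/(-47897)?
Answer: -1936976825/203945426 ≈ -9.4975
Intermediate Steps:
-40091/4258 + 3931/(-47897) = -40091*1/4258 + 3931*(-1/47897) = -40091/4258 - 3931/47897 = -1936976825/203945426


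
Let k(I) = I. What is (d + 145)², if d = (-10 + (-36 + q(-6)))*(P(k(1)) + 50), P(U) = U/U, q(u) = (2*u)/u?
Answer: 4405801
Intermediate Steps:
q(u) = 2
P(U) = 1
d = -2244 (d = (-10 + (-36 + 2))*(1 + 50) = (-10 - 34)*51 = -44*51 = -2244)
(d + 145)² = (-2244 + 145)² = (-2099)² = 4405801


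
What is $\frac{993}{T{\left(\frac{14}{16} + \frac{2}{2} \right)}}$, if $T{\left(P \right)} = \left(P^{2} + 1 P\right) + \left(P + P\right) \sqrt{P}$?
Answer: $\frac{487232}{245} - \frac{84736 \sqrt{30}}{245} \approx 94.342$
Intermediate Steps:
$T{\left(P \right)} = P + P^{2} + 2 P^{\frac{3}{2}}$ ($T{\left(P \right)} = \left(P^{2} + P\right) + 2 P \sqrt{P} = \left(P + P^{2}\right) + 2 P^{\frac{3}{2}} = P + P^{2} + 2 P^{\frac{3}{2}}$)
$\frac{993}{T{\left(\frac{14}{16} + \frac{2}{2} \right)}} = \frac{993}{\left(\frac{14}{16} + \frac{2}{2}\right) + \left(\frac{14}{16} + \frac{2}{2}\right)^{2} + 2 \left(\frac{14}{16} + \frac{2}{2}\right)^{\frac{3}{2}}} = \frac{993}{\left(14 \cdot \frac{1}{16} + 2 \cdot \frac{1}{2}\right) + \left(14 \cdot \frac{1}{16} + 2 \cdot \frac{1}{2}\right)^{2} + 2 \left(14 \cdot \frac{1}{16} + 2 \cdot \frac{1}{2}\right)^{\frac{3}{2}}} = \frac{993}{\left(\frac{7}{8} + 1\right) + \left(\frac{7}{8} + 1\right)^{2} + 2 \left(\frac{7}{8} + 1\right)^{\frac{3}{2}}} = \frac{993}{\frac{15}{8} + \left(\frac{15}{8}\right)^{2} + 2 \left(\frac{15}{8}\right)^{\frac{3}{2}}} = \frac{993}{\frac{15}{8} + \frac{225}{64} + 2 \frac{15 \sqrt{30}}{32}} = \frac{993}{\frac{15}{8} + \frac{225}{64} + \frac{15 \sqrt{30}}{16}} = \frac{993}{\frac{345}{64} + \frac{15 \sqrt{30}}{16}}$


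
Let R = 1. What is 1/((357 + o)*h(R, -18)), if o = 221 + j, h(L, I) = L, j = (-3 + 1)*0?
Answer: 1/578 ≈ 0.0017301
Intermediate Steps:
j = 0 (j = -2*0 = 0)
o = 221 (o = 221 + 0 = 221)
1/((357 + o)*h(R, -18)) = 1/((357 + 221)*1) = 1/(578*1) = 1/578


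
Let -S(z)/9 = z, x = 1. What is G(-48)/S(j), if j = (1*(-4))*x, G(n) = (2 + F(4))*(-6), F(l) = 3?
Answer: -⅚ ≈ -0.83333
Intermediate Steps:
G(n) = -30 (G(n) = (2 + 3)*(-6) = 5*(-6) = -30)
j = -4 (j = (1*(-4))*1 = -4*1 = -4)
S(z) = -9*z
G(-48)/S(j) = -30/((-9*(-4))) = -30/36 = -30*1/36 = -⅚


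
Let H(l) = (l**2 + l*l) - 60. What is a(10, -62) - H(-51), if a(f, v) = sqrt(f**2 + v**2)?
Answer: -5142 + 2*sqrt(986) ≈ -5079.2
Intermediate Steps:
H(l) = -60 + 2*l**2 (H(l) = (l**2 + l**2) - 60 = 2*l**2 - 60 = -60 + 2*l**2)
a(10, -62) - H(-51) = sqrt(10**2 + (-62)**2) - (-60 + 2*(-51)**2) = sqrt(100 + 3844) - (-60 + 2*2601) = sqrt(3944) - (-60 + 5202) = 2*sqrt(986) - 1*5142 = 2*sqrt(986) - 5142 = -5142 + 2*sqrt(986)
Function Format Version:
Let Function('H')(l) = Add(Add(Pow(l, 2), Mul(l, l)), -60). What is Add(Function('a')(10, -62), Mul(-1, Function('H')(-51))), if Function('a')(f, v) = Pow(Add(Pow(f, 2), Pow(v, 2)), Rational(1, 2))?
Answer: Add(-5142, Mul(2, Pow(986, Rational(1, 2)))) ≈ -5079.2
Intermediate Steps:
Function('H')(l) = Add(-60, Mul(2, Pow(l, 2))) (Function('H')(l) = Add(Add(Pow(l, 2), Pow(l, 2)), -60) = Add(Mul(2, Pow(l, 2)), -60) = Add(-60, Mul(2, Pow(l, 2))))
Add(Function('a')(10, -62), Mul(-1, Function('H')(-51))) = Add(Pow(Add(Pow(10, 2), Pow(-62, 2)), Rational(1, 2)), Mul(-1, Add(-60, Mul(2, Pow(-51, 2))))) = Add(Pow(Add(100, 3844), Rational(1, 2)), Mul(-1, Add(-60, Mul(2, 2601)))) = Add(Pow(3944, Rational(1, 2)), Mul(-1, Add(-60, 5202))) = Add(Mul(2, Pow(986, Rational(1, 2))), Mul(-1, 5142)) = Add(Mul(2, Pow(986, Rational(1, 2))), -5142) = Add(-5142, Mul(2, Pow(986, Rational(1, 2))))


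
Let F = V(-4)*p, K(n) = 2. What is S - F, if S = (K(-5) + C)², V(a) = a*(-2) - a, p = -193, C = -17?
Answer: 2541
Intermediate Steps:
V(a) = -3*a (V(a) = -2*a - a = -3*a)
S = 225 (S = (2 - 17)² = (-15)² = 225)
F = -2316 (F = -3*(-4)*(-193) = 12*(-193) = -2316)
S - F = 225 - 1*(-2316) = 225 + 2316 = 2541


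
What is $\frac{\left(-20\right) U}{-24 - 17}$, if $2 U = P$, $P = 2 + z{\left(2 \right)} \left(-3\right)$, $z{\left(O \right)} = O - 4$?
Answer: $\frac{80}{41} \approx 1.9512$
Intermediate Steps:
$z{\left(O \right)} = -4 + O$
$P = 8$ ($P = 2 + \left(-4 + 2\right) \left(-3\right) = 2 - -6 = 2 + 6 = 8$)
$U = 4$ ($U = \frac{1}{2} \cdot 8 = 4$)
$\frac{\left(-20\right) U}{-24 - 17} = \frac{\left(-20\right) 4}{-24 - 17} = - \frac{80}{-41} = \left(-80\right) \left(- \frac{1}{41}\right) = \frac{80}{41}$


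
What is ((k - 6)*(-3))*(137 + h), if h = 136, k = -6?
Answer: 9828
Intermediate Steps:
((k - 6)*(-3))*(137 + h) = ((-6 - 6)*(-3))*(137 + 136) = -12*(-3)*273 = 36*273 = 9828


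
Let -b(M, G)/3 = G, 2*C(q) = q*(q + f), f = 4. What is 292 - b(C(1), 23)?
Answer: 361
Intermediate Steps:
C(q) = q*(4 + q)/2 (C(q) = (q*(q + 4))/2 = (q*(4 + q))/2 = q*(4 + q)/2)
b(M, G) = -3*G
292 - b(C(1), 23) = 292 - (-3)*23 = 292 - 1*(-69) = 292 + 69 = 361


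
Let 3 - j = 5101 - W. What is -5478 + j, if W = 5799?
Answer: -4777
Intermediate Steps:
j = 701 (j = 3 - (5101 - 1*5799) = 3 - (5101 - 5799) = 3 - 1*(-698) = 3 + 698 = 701)
-5478 + j = -5478 + 701 = -4777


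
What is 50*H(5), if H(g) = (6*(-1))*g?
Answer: -1500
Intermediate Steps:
H(g) = -6*g
50*H(5) = 50*(-6*5) = 50*(-30) = -1500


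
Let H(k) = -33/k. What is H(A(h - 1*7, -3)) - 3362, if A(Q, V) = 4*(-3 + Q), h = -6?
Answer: -215135/64 ≈ -3361.5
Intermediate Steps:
A(Q, V) = -12 + 4*Q
H(A(h - 1*7, -3)) - 3362 = -33/(-12 + 4*(-6 - 1*7)) - 3362 = -33/(-12 + 4*(-6 - 7)) - 3362 = -33/(-12 + 4*(-13)) - 3362 = -33/(-12 - 52) - 3362 = -33/(-64) - 3362 = -33*(-1/64) - 3362 = 33/64 - 3362 = -215135/64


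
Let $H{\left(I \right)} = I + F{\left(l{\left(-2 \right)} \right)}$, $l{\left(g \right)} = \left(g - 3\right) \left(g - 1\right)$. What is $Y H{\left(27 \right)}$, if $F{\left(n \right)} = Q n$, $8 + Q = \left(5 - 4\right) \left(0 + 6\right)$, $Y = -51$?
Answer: $153$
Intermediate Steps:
$Q = -2$ ($Q = -8 + \left(5 - 4\right) \left(0 + 6\right) = -8 + 1 \cdot 6 = -8 + 6 = -2$)
$l{\left(g \right)} = \left(-1 + g\right) \left(-3 + g\right)$ ($l{\left(g \right)} = \left(-3 + g\right) \left(-1 + g\right) = \left(-1 + g\right) \left(-3 + g\right)$)
$F{\left(n \right)} = - 2 n$
$H{\left(I \right)} = -30 + I$ ($H{\left(I \right)} = I - 2 \left(3 + \left(-2\right)^{2} - -8\right) = I - 2 \left(3 + 4 + 8\right) = I - 30 = -30 + I$)
$Y H{\left(27 \right)} = - 51 \left(-30 + 27\right) = \left(-51\right) \left(-3\right) = 153$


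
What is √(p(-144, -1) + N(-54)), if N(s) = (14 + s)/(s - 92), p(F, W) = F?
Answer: 2*I*√191479/73 ≈ 11.989*I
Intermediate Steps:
N(s) = (14 + s)/(-92 + s)
√(p(-144, -1) + N(-54)) = √(-144 + (14 - 54)/(-92 - 54)) = √(-144 - 40/(-146)) = √(-144 - 1/146*(-40)) = √(-144 + 20/73) = √(-10492/73) = 2*I*√191479/73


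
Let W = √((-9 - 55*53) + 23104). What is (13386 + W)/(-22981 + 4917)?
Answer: -6693/9032 - √5045/9032 ≈ -0.74890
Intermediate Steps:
W = 2*√5045 (W = √((-9 - 2915) + 23104) = √(-2924 + 23104) = √20180 = 2*√5045 ≈ 142.06)
(13386 + W)/(-22981 + 4917) = (13386 + 2*√5045)/(-22981 + 4917) = (13386 + 2*√5045)/(-18064) = (13386 + 2*√5045)*(-1/18064) = -6693/9032 - √5045/9032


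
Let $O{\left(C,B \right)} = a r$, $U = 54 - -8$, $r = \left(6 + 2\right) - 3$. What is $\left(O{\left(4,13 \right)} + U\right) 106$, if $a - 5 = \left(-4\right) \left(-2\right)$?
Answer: $13462$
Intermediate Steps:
$a = 13$ ($a = 5 - -8 = 5 + 8 = 13$)
$r = 5$ ($r = 8 - 3 = 5$)
$U = 62$ ($U = 54 + 8 = 62$)
$O{\left(C,B \right)} = 65$ ($O{\left(C,B \right)} = 13 \cdot 5 = 65$)
$\left(O{\left(4,13 \right)} + U\right) 106 = \left(65 + 62\right) 106 = 127 \cdot 106 = 13462$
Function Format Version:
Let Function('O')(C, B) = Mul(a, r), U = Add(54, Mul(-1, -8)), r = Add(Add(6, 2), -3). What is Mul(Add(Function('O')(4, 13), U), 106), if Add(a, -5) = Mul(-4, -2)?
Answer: 13462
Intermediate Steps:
a = 13 (a = Add(5, Mul(-4, -2)) = Add(5, 8) = 13)
r = 5 (r = Add(8, -3) = 5)
U = 62 (U = Add(54, 8) = 62)
Function('O')(C, B) = 65 (Function('O')(C, B) = Mul(13, 5) = 65)
Mul(Add(Function('O')(4, 13), U), 106) = Mul(Add(65, 62), 106) = Mul(127, 106) = 13462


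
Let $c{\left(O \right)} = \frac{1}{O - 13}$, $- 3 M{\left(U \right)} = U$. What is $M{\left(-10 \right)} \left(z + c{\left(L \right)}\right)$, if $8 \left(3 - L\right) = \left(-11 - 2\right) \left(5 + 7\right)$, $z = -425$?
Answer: $- \frac{26910}{19} \approx -1416.3$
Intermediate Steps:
$M{\left(U \right)} = - \frac{U}{3}$
$L = \frac{45}{2}$ ($L = 3 - \frac{\left(-11 - 2\right) \left(5 + 7\right)}{8} = 3 - \frac{\left(-13\right) 12}{8} = 3 - - \frac{39}{2} = 3 + \frac{39}{2} = \frac{45}{2} \approx 22.5$)
$c{\left(O \right)} = \frac{1}{-13 + O}$
$M{\left(-10 \right)} \left(z + c{\left(L \right)}\right) = \left(- \frac{1}{3}\right) \left(-10\right) \left(-425 + \frac{1}{-13 + \frac{45}{2}}\right) = \frac{10 \left(-425 + \frac{1}{\frac{19}{2}}\right)}{3} = \frac{10 \left(-425 + \frac{2}{19}\right)}{3} = \frac{10}{3} \left(- \frac{8073}{19}\right) = - \frac{26910}{19}$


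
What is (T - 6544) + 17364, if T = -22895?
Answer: -12075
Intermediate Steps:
(T - 6544) + 17364 = (-22895 - 6544) + 17364 = -29439 + 17364 = -12075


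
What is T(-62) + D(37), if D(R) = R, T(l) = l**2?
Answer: 3881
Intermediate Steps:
T(-62) + D(37) = (-62)**2 + 37 = 3844 + 37 = 3881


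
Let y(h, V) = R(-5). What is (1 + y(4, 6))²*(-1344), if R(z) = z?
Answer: -21504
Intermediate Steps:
y(h, V) = -5
(1 + y(4, 6))²*(-1344) = (1 - 5)²*(-1344) = (-4)²*(-1344) = 16*(-1344) = -21504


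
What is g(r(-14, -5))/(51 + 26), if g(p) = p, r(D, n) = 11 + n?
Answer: 6/77 ≈ 0.077922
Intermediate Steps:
g(r(-14, -5))/(51 + 26) = (11 - 5)/(51 + 26) = 6/77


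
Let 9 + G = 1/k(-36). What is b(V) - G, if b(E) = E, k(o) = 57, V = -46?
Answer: -2110/57 ≈ -37.018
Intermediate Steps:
G = -512/57 (G = -9 + 1/57 = -512/57 ≈ -8.9825)
b(V) - G = -46 - 1*(-512/57) = -46 + 512/57 = -2110/57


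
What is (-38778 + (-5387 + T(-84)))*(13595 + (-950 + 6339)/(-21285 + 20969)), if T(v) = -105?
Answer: -94973117185/158 ≈ -6.0110e+8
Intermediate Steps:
(-38778 + (-5387 + T(-84)))*(13595 + (-950 + 6339)/(-21285 + 20969)) = (-38778 + (-5387 - 105))*(13595 + (-950 + 6339)/(-21285 + 20969)) = (-38778 - 5492)*(13595 + 5389/(-316)) = -44270*(13595 + 5389*(-1/316)) = -44270*(13595 - 5389/316) = -44270*4290631/316 = -94973117185/158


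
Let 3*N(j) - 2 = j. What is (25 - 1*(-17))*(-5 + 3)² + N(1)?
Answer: 169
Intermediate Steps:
N(j) = ⅔ + j/3
(25 - 1*(-17))*(-5 + 3)² + N(1) = (25 - 1*(-17))*(-5 + 3)² + (⅔ + (⅓)*1) = (25 + 17)*(-2)² + (⅔ + ⅓) = 42*4 + 1 = 168 + 1 = 169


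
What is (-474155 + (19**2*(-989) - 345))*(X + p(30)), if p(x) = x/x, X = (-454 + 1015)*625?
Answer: -291555687154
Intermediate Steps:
X = 350625 (X = 561*625 = 350625)
p(x) = 1
(-474155 + (19**2*(-989) - 345))*(X + p(30)) = (-474155 + (19**2*(-989) - 345))*(350625 + 1) = (-474155 + (361*(-989) - 345))*350626 = (-474155 + (-357029 - 345))*350626 = (-474155 - 357374)*350626 = -831529*350626 = -291555687154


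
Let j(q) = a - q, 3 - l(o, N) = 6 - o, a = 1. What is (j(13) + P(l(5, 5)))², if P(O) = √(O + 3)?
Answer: (12 - √5)² ≈ 95.334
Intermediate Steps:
l(o, N) = -3 + o (l(o, N) = 3 - (6 - o) = 3 + (-6 + o) = -3 + o)
j(q) = 1 - q
P(O) = √(3 + O)
(j(13) + P(l(5, 5)))² = ((1 - 1*13) + √(3 + (-3 + 5)))² = ((1 - 13) + √(3 + 2))² = (-12 + √5)²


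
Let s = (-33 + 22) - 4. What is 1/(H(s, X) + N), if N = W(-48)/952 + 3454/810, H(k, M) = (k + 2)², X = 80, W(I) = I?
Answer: 48195/8348038 ≈ 0.0057732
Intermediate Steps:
s = -15 (s = -11 - 4 = -15)
H(k, M) = (2 + k)²
N = 203083/48195 (N = -48/952 + 3454/810 = -48*1/952 + 3454*(1/810) = -6/119 + 1727/405 = 203083/48195 ≈ 4.2138)
1/(H(s, X) + N) = 1/((2 - 15)² + 203083/48195) = 1/((-13)² + 203083/48195) = 1/(169 + 203083/48195) = 1/(8348038/48195) = 48195/8348038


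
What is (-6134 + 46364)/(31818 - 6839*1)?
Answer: 40230/24979 ≈ 1.6106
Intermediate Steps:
(-6134 + 46364)/(31818 - 6839*1) = 40230/(31818 - 6839) = 40230/24979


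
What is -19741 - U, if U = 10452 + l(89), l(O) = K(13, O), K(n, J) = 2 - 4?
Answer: -30191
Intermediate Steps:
K(n, J) = -2
l(O) = -2
U = 10450 (U = 10452 - 2 = 10450)
-19741 - U = -19741 - 1*10450 = -19741 - 10450 = -30191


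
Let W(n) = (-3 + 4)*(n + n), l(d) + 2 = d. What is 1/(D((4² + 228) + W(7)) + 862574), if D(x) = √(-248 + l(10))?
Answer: 431287/372016952858 - I*√15/186008476429 ≈ 1.1593e-6 - 2.0822e-11*I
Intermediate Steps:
l(d) = -2 + d
W(n) = 2*n (W(n) = 1*(2*n) = 2*n)
D(x) = 4*I*√15 (D(x) = √(-248 + (-2 + 10)) = √(-248 + 8) = √(-240) = 4*I*√15)
1/(D((4² + 228) + W(7)) + 862574) = 1/(4*I*√15 + 862574) = 1/(862574 + 4*I*√15)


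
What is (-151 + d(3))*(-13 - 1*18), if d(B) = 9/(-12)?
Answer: 18817/4 ≈ 4704.3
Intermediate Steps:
d(B) = -¾ (d(B) = 9*(-1/12) = -¾)
(-151 + d(3))*(-13 - 1*18) = (-151 - ¾)*(-13 - 1*18) = -607*(-13 - 18)/4 = -607/4*(-31) = 18817/4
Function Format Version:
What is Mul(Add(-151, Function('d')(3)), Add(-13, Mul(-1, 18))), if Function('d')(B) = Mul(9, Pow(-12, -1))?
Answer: Rational(18817, 4) ≈ 4704.3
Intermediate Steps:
Function('d')(B) = Rational(-3, 4) (Function('d')(B) = Mul(9, Rational(-1, 12)) = Rational(-3, 4))
Mul(Add(-151, Function('d')(3)), Add(-13, Mul(-1, 18))) = Mul(Add(-151, Rational(-3, 4)), Add(-13, Mul(-1, 18))) = Mul(Rational(-607, 4), Add(-13, -18)) = Mul(Rational(-607, 4), -31) = Rational(18817, 4)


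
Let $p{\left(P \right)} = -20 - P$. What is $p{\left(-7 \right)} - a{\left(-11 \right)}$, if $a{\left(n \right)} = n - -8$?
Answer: $-10$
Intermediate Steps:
$a{\left(n \right)} = 8 + n$ ($a{\left(n \right)} = n + 8 = 8 + n$)
$p{\left(-7 \right)} - a{\left(-11 \right)} = \left(-20 - -7\right) - \left(8 - 11\right) = \left(-20 + 7\right) - -3 = -13 + 3 = -10$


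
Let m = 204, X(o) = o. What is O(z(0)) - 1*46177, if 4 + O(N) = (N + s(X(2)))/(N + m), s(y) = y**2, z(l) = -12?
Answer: -1108345/24 ≈ -46181.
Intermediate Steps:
O(N) = -4 + (4 + N)/(204 + N) (O(N) = -4 + (N + 2**2)/(N + 204) = -4 + (N + 4)/(204 + N) = -4 + (4 + N)/(204 + N))
O(z(0)) - 1*46177 = (-812 - 3*(-12))/(204 - 12) - 1*46177 = (-812 + 36)/192 - 46177 = (1/192)*(-776) - 46177 = -97/24 - 46177 = -1108345/24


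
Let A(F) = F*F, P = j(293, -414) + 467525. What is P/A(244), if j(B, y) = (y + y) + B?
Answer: 233495/29768 ≈ 7.8438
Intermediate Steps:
j(B, y) = B + 2*y (j(B, y) = 2*y + B = B + 2*y)
P = 466990 (P = (293 + 2*(-414)) + 467525 = (293 - 828) + 467525 = -535 + 467525 = 466990)
A(F) = F²
P/A(244) = 466990/(244²) = 466990/59536 = 466990*(1/59536) = 233495/29768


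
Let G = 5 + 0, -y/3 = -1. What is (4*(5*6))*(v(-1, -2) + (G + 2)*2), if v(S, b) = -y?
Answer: 1320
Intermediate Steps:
y = 3 (y = -3*(-1) = 3)
G = 5
v(S, b) = -3 (v(S, b) = -1*3 = -3)
(4*(5*6))*(v(-1, -2) + (G + 2)*2) = (4*(5*6))*(-3 + (5 + 2)*2) = (4*30)*(-3 + 7*2) = 120*(-3 + 14) = 120*11 = 1320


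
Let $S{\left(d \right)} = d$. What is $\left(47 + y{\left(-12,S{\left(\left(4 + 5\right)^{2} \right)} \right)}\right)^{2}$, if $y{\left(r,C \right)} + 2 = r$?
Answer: $1089$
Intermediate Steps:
$y{\left(r,C \right)} = -2 + r$
$\left(47 + y{\left(-12,S{\left(\left(4 + 5\right)^{2} \right)} \right)}\right)^{2} = \left(47 - 14\right)^{2} = 33^{2} = 1089$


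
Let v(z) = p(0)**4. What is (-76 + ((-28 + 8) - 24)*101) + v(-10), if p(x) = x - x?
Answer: -4520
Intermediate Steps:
p(x) = 0
v(z) = 0 (v(z) = 0**4 = 0)
(-76 + ((-28 + 8) - 24)*101) + v(-10) = (-76 + ((-28 + 8) - 24)*101) + 0 = (-76 + (-20 - 24)*101) + 0 = (-76 - 44*101) + 0 = (-76 - 4444) + 0 = -4520 + 0 = -4520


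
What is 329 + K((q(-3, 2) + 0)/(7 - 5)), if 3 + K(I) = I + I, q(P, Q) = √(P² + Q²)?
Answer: 326 + √13 ≈ 329.61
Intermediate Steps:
K(I) = -3 + 2*I (K(I) = -3 + (I + I) = -3 + 2*I)
329 + K((q(-3, 2) + 0)/(7 - 5)) = 329 + (-3 + 2*((√((-3)² + 2²) + 0)/(7 - 5))) = 329 + (-3 + 2*((√(9 + 4) + 0)/2)) = 329 + (-3 + 2*((√13 + 0)*(½))) = 329 + (-3 + 2*(√13*(½))) = 329 + (-3 + 2*(√13/2)) = 329 + (-3 + √13) = 326 + √13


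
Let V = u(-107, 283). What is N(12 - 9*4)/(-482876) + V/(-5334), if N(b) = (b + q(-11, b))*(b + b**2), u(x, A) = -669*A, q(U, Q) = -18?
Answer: 7628760659/214638382 ≈ 35.542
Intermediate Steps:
V = -189327 (V = -669*283 = -189327)
N(b) = (-18 + b)*(b + b**2) (N(b) = (b - 18)*(b + b**2) = (-18 + b)*(b + b**2))
N(12 - 9*4)/(-482876) + V/(-5334) = ((12 - 9*4)*(-18 + (12 - 9*4)**2 - 17*(12 - 9*4)))/(-482876) - 189327/(-5334) = ((12 - 36)*(-18 + (12 - 36)**2 - 17*(12 - 36)))*(-1/482876) - 189327*(-1/5334) = -24*(-18 + (-24)**2 - 17*(-24))*(-1/482876) + 63109/1778 = -24*(-18 + 576 + 408)*(-1/482876) + 63109/1778 = -24*966*(-1/482876) + 63109/1778 = -23184*(-1/482876) + 63109/1778 = 5796/120719 + 63109/1778 = 7628760659/214638382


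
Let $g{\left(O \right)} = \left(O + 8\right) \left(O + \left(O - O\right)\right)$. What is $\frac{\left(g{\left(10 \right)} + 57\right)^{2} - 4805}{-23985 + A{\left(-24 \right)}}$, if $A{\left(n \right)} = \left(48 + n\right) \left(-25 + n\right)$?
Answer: $- \frac{51364}{25161} \approx -2.0414$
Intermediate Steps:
$g{\left(O \right)} = O \left(8 + O\right)$ ($g{\left(O \right)} = \left(8 + O\right) \left(O + 0\right) = \left(8 + O\right) O = O \left(8 + O\right)$)
$A{\left(n \right)} = \left(-25 + n\right) \left(48 + n\right)$
$\frac{\left(g{\left(10 \right)} + 57\right)^{2} - 4805}{-23985 + A{\left(-24 \right)}} = \frac{\left(10 \left(8 + 10\right) + 57\right)^{2} - 4805}{-23985 + \left(-1200 + \left(-24\right)^{2} + 23 \left(-24\right)\right)} = \frac{\left(10 \cdot 18 + 57\right)^{2} - 4805}{-23985 - 1176} = \frac{\left(180 + 57\right)^{2} - 4805}{-23985 - 1176} = \frac{237^{2} - 4805}{-25161} = \left(56169 - 4805\right) \left(- \frac{1}{25161}\right) = 51364 \left(- \frac{1}{25161}\right) = - \frac{51364}{25161}$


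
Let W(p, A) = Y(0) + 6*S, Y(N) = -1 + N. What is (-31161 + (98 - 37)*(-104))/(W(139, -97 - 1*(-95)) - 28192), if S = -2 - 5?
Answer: 7501/5647 ≈ 1.3283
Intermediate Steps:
S = -7
W(p, A) = -43 (W(p, A) = (-1 + 0) + 6*(-7) = -1 - 42 = -43)
(-31161 + (98 - 37)*(-104))/(W(139, -97 - 1*(-95)) - 28192) = (-31161 + (98 - 37)*(-104))/(-43 - 28192) = (-31161 + 61*(-104))/(-28235) = (-31161 - 6344)*(-1/28235) = -37505*(-1/28235) = 7501/5647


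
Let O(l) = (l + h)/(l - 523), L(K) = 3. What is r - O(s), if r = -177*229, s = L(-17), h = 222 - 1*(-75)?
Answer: -1053843/26 ≈ -40532.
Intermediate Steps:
h = 297 (h = 222 + 75 = 297)
s = 3
O(l) = (297 + l)/(-523 + l) (O(l) = (l + 297)/(l - 523) = (297 + l)/(-523 + l))
r = -40533
r - O(s) = -40533 - (297 + 3)/(-523 + 3) = -40533 - 300/(-520) = -40533 - (-1)*300/520 = -40533 - 1*(-15/26) = -40533 + 15/26 = -1053843/26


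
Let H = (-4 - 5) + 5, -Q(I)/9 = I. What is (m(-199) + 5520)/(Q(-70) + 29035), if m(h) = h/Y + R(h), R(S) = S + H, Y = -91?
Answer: 484046/2699515 ≈ 0.17931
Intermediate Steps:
Q(I) = -9*I
H = -4 (H = -9 + 5 = -4)
R(S) = -4 + S (R(S) = S - 4 = -4 + S)
m(h) = -4 + 90*h/91 (m(h) = h/(-91) + (-4 + h) = -h/91 + (-4 + h) = -4 + 90*h/91)
(m(-199) + 5520)/(Q(-70) + 29035) = ((-4 + (90/91)*(-199)) + 5520)/(-9*(-70) + 29035) = ((-4 - 17910/91) + 5520)/(630 + 29035) = (-18274/91 + 5520)/29665 = (484046/91)*(1/29665) = 484046/2699515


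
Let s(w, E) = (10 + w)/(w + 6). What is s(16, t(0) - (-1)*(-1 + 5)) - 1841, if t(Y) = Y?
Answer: -20238/11 ≈ -1839.8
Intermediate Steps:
s(w, E) = (10 + w)/(6 + w)
s(16, t(0) - (-1)*(-1 + 5)) - 1841 = (10 + 16)/(6 + 16) - 1841 = 26/22 - 1841 = (1/22)*26 - 1841 = 13/11 - 1841 = -20238/11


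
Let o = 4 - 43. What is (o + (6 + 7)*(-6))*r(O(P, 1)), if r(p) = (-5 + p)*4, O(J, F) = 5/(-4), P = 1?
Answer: 2925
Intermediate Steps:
O(J, F) = -5/4 (O(J, F) = 5*(-1/4) = -5/4)
r(p) = -20 + 4*p
o = -39
(o + (6 + 7)*(-6))*r(O(P, 1)) = (-39 + (6 + 7)*(-6))*(-20 + 4*(-5/4)) = (-39 + 13*(-6))*(-20 - 5) = (-39 - 78)*(-25) = -117*(-25) = 2925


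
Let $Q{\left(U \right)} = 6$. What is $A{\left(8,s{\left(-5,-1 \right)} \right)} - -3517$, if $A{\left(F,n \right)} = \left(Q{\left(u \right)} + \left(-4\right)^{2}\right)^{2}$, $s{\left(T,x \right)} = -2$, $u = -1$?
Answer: $4001$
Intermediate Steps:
$A{\left(F,n \right)} = 484$ ($A{\left(F,n \right)} = \left(6 + \left(-4\right)^{2}\right)^{2} = \left(6 + 16\right)^{2} = 22^{2} = 484$)
$A{\left(8,s{\left(-5,-1 \right)} \right)} - -3517 = 484 - -3517 = 484 + 3517 = 4001$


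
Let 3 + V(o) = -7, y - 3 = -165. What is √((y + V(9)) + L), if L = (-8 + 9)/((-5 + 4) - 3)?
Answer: I*√689/2 ≈ 13.124*I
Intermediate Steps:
y = -162 (y = 3 - 165 = -162)
V(o) = -10 (V(o) = -3 - 7 = -10)
L = -¼ (L = 1/(-1 - 3) = 1/(-4) = -¼*1 = -¼ ≈ -0.25000)
√((y + V(9)) + L) = √((-162 - 10) - ¼) = √(-172 - ¼) = √(-689/4) = I*√689/2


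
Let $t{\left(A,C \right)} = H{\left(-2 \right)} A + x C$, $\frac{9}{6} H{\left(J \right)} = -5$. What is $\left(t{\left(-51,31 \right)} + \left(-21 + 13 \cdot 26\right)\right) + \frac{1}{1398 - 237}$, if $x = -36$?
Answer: $- \frac{730268}{1161} \approx -629.0$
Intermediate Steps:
$H{\left(J \right)} = - \frac{10}{3}$ ($H{\left(J \right)} = \frac{2}{3} \left(-5\right) = - \frac{10}{3}$)
$t{\left(A,C \right)} = - 36 C - \frac{10 A}{3}$ ($t{\left(A,C \right)} = - \frac{10 A}{3} - 36 C = - 36 C - \frac{10 A}{3}$)
$\left(t{\left(-51,31 \right)} + \left(-21 + 13 \cdot 26\right)\right) + \frac{1}{1398 - 237} = \left(\left(\left(-36\right) 31 - -170\right) + \left(-21 + 13 \cdot 26\right)\right) + \frac{1}{1398 - 237} = \left(\left(-1116 + 170\right) + \left(-21 + 338\right)\right) + \frac{1}{1161} = \left(-946 + 317\right) + \frac{1}{1161} = -629 + \frac{1}{1161} = - \frac{730268}{1161}$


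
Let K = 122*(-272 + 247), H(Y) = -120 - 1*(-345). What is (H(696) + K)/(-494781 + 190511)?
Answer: 565/60854 ≈ 0.0092845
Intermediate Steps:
H(Y) = 225 (H(Y) = -120 + 345 = 225)
K = -3050 (K = 122*(-25) = -3050)
(H(696) + K)/(-494781 + 190511) = (225 - 3050)/(-494781 + 190511) = -2825/(-304270) = -2825*(-1/304270) = 565/60854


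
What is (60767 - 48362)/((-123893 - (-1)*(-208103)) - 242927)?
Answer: -4135/191641 ≈ -0.021577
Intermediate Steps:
(60767 - 48362)/((-123893 - (-1)*(-208103)) - 242927) = 12405/((-123893 - 1*208103) - 242927) = 12405/((-123893 - 208103) - 242927) = 12405/(-331996 - 242927) = 12405/(-574923) = 12405*(-1/574923) = -4135/191641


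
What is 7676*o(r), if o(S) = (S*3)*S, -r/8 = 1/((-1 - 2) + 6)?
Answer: 491264/3 ≈ 1.6375e+5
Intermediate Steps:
r = -8/3 (r = -8/((-1 - 2) + 6) = -8/(-3 + 6) = -8/3 ≈ -2.6667)
o(S) = 3*S**2 (o(S) = (3*S)*S = 3*S**2)
7676*o(r) = 7676*(3*(-8/3)**2) = 7676*(3*(64/9)) = 7676*(64/3) = 491264/3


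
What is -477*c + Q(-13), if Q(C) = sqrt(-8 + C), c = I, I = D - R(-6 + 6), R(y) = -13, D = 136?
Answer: -71073 + I*sqrt(21) ≈ -71073.0 + 4.5826*I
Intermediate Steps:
I = 149 (I = 136 - 1*(-13) = 136 + 13 = 149)
c = 149
-477*c + Q(-13) = -477*149 + sqrt(-8 - 13) = -71073 + sqrt(-21) = -71073 + I*sqrt(21)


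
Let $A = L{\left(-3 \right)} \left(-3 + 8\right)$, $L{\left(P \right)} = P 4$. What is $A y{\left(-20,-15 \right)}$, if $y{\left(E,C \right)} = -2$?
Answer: $120$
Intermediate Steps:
$L{\left(P \right)} = 4 P$
$A = -60$ ($A = 4 \left(-3\right) \left(-3 + 8\right) = \left(-12\right) 5 = -60$)
$A y{\left(-20,-15 \right)} = \left(-60\right) \left(-2\right) = 120$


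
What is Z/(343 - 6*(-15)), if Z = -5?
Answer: -5/433 ≈ -0.011547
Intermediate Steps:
Z/(343 - 6*(-15)) = -5/(343 - 6*(-15)) = -5/(343 + 90) = -5/433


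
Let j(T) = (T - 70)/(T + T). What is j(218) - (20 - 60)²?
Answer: -174363/109 ≈ -1599.7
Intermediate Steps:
j(T) = (-70 + T)/(2*T) (j(T) = (-70 + T)/((2*T)) = (-70 + T)*(1/(2*T)) = (-70 + T)/(2*T))
j(218) - (20 - 60)² = (½)*(-70 + 218)/218 - (20 - 60)² = (½)*(1/218)*148 - 1*(-40)² = 37/109 - 1*1600 = 37/109 - 1600 = -174363/109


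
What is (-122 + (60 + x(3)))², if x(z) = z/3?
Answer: 3721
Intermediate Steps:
x(z) = z/3 (x(z) = z*(⅓) = z/3)
(-122 + (60 + x(3)))² = (-122 + (60 + (⅓)*3))² = (-122 + (60 + 1))² = (-122 + 61)² = (-61)² = 3721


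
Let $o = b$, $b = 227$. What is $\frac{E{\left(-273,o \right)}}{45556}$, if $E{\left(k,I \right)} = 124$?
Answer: $\frac{31}{11389} \approx 0.0027219$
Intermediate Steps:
$o = 227$
$\frac{E{\left(-273,o \right)}}{45556} = \frac{124}{45556} = 124 \cdot \frac{1}{45556} = \frac{31}{11389}$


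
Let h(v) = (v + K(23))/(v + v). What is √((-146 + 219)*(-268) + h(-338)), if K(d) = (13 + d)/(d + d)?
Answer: I*√1748996567/299 ≈ 139.87*I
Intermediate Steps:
K(d) = (13 + d)/(2*d) (K(d) = (13 + d)/((2*d)) = (13 + d)*(1/(2*d)) = (13 + d)/(2*d))
h(v) = (18/23 + v)/(2*v) (h(v) = (v + (½)*(13 + 23)/23)/(v + v) = (v + (½)*(1/23)*36)/((2*v)) = (v + 18/23)*(1/(2*v)) = (18/23 + v)*(1/(2*v)) = (18/23 + v)/(2*v))
√((-146 + 219)*(-268) + h(-338)) = √((-146 + 219)*(-268) + (1/46)*(18 + 23*(-338))/(-338)) = √(73*(-268) + (1/46)*(-1/338)*(18 - 7774)) = √(-19564 + (1/46)*(-1/338)*(-7756)) = √(-19564 + 1939/3887) = √(-76043329/3887) = I*√1748996567/299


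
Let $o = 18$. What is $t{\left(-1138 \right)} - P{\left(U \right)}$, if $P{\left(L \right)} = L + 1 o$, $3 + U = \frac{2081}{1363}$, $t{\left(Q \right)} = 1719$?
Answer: $\frac{2320471}{1363} \approx 1702.5$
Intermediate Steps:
$U = - \frac{2008}{1363}$ ($U = -3 + \frac{2081}{1363} = - \frac{2008}{1363} \approx -1.4732$)
$P{\left(L \right)} = 18 + L$ ($P{\left(L \right)} = L + 1 \cdot 18 = L + 18 = 18 + L$)
$t{\left(-1138 \right)} - P{\left(U \right)} = 1719 - \left(18 - \frac{2008}{1363}\right) = 1719 - \frac{22526}{1363} = \frac{2320471}{1363}$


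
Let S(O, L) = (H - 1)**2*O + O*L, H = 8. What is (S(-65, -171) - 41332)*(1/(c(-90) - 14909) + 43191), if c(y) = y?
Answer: -21638544030816/14999 ≈ -1.4427e+9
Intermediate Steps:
S(O, L) = 49*O + L*O (S(O, L) = (8 - 1)**2*O + O*L = 7**2*O + L*O = 49*O + L*O)
(S(-65, -171) - 41332)*(1/(c(-90) - 14909) + 43191) = (-65*(49 - 171) - 41332)*(1/(-90 - 14909) + 43191) = (-65*(-122) - 41332)*(1/(-14999) + 43191) = (7930 - 41332)*(-1/14999 + 43191) = -33402*647821808/14999 = -21638544030816/14999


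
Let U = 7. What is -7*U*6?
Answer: -294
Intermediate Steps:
-7*U*6 = -7*7*6 = -49*6 = -294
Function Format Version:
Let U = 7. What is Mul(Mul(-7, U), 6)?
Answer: -294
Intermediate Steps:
Mul(Mul(-7, U), 6) = Mul(Mul(-7, 7), 6) = Mul(-49, 6) = -294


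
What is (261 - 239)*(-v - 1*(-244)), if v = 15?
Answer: 5038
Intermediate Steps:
(261 - 239)*(-v - 1*(-244)) = (261 - 239)*(-1*15 - 1*(-244)) = 22*(-15 + 244) = 22*229 = 5038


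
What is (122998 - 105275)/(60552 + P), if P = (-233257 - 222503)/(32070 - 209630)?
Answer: 78672397/268801722 ≈ 0.29268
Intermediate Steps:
P = 11394/4439 (P = -455760/(-177560) = -455760*(-1/177560) = 11394/4439 ≈ 2.5668)
(122998 - 105275)/(60552 + P) = (122998 - 105275)/(60552 + 11394/4439) = 17723/(268801722/4439) = 17723*(4439/268801722) = 78672397/268801722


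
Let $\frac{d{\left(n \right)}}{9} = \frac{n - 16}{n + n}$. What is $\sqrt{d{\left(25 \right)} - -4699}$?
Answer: $\frac{\sqrt{470062}}{10} \approx 68.561$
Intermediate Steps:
$d{\left(n \right)} = \frac{9 \left(-16 + n\right)}{2 n}$ ($d{\left(n \right)} = 9 \frac{n - 16}{n + n} = 9 \frac{-16 + n}{2 n} = \frac{9 \left(-16 + n\right)}{2 n}$)
$\sqrt{d{\left(25 \right)} - -4699} = \sqrt{\left(\frac{9}{2} - \frac{72}{25}\right) - -4699} = \sqrt{\left(\frac{9}{2} - \frac{72}{25}\right) + 4699} = \sqrt{\frac{81}{50} + 4699} = \sqrt{\frac{235031}{50}} = \frac{\sqrt{470062}}{10}$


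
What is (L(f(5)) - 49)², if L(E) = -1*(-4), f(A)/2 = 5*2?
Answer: 2025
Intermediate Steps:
f(A) = 20 (f(A) = 2*(5*2) = 2*10 = 20)
L(E) = 4
(L(f(5)) - 49)² = (4 - 49)² = (-45)² = 2025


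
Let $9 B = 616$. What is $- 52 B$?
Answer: $- \frac{32032}{9} \approx -3559.1$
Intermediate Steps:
$B = \frac{616}{9}$ ($B = \frac{1}{9} \cdot 616 = \frac{616}{9} \approx 68.444$)
$- 52 B = \left(-52\right) \frac{616}{9} = - \frac{32032}{9}$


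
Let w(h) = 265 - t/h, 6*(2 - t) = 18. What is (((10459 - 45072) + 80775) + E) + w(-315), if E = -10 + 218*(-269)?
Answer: -3850876/315 ≈ -12225.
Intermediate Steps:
t = -1 (t = 2 - ⅙*18 = 2 - 3 = -1)
E = -58652 (E = -10 - 58642 = -58652)
w(h) = 265 + 1/h (w(h) = 265 - (-1)/h = 265 + 1/h)
(((10459 - 45072) + 80775) + E) + w(-315) = (((10459 - 45072) + 80775) - 58652) + (265 + 1/(-315)) = ((-34613 + 80775) - 58652) + (265 - 1/315) = (46162 - 58652) + 83474/315 = -12490 + 83474/315 = -3850876/315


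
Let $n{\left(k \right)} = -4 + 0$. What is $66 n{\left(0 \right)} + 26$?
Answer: $-238$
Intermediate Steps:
$n{\left(k \right)} = -4$
$66 n{\left(0 \right)} + 26 = 66 \left(-4\right) + 26 = -264 + 26 = -238$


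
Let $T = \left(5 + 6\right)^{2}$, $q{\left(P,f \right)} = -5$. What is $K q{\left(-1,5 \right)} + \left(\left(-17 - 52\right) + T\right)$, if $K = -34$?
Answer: $222$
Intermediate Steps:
$T = 121$ ($T = 11^{2} = 121$)
$K q{\left(-1,5 \right)} + \left(\left(-17 - 52\right) + T\right) = \left(-34\right) \left(-5\right) + \left(\left(-17 - 52\right) + 121\right) = 170 + \left(-69 + 121\right) = 170 + 52 = 222$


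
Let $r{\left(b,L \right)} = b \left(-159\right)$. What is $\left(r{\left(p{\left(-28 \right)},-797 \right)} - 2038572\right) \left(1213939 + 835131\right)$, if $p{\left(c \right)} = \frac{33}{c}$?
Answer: $- \frac{58475098457415}{14} \approx -4.1768 \cdot 10^{12}$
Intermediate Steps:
$r{\left(b,L \right)} = - 159 b$
$\left(r{\left(p{\left(-28 \right)},-797 \right)} - 2038572\right) \left(1213939 + 835131\right) = \left(- 159 \frac{33}{-28} - 2038572\right) \left(1213939 + 835131\right) = \left(- 159 \cdot 33 \left(- \frac{1}{28}\right) - 2038572\right) 2049070 = \left(\left(-159\right) \left(- \frac{33}{28}\right) - 2038572\right) 2049070 = \left(\frac{5247}{28} - 2038572\right) 2049070 = \left(- \frac{57074769}{28}\right) 2049070 = - \frac{58475098457415}{14}$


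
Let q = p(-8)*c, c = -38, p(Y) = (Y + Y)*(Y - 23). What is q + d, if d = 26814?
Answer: 7966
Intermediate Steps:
p(Y) = 2*Y*(-23 + Y) (p(Y) = (2*Y)*(-23 + Y) = 2*Y*(-23 + Y))
q = -18848 (q = (2*(-8)*(-23 - 8))*(-38) = (2*(-8)*(-31))*(-38) = 496*(-38) = -18848)
q + d = -18848 + 26814 = 7966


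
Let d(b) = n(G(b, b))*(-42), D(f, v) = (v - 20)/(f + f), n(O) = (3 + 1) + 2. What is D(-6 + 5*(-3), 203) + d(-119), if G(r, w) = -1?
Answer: -3589/14 ≈ -256.36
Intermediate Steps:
n(O) = 6 (n(O) = 4 + 2 = 6)
D(f, v) = (-20 + v)/(2*f) (D(f, v) = (-20 + v)/((2*f)) = (-20 + v)*(1/(2*f)) = (-20 + v)/(2*f))
d(b) = -252 (d(b) = 6*(-42) = -252)
D(-6 + 5*(-3), 203) + d(-119) = (-20 + 203)/(2*(-6 + 5*(-3))) - 252 = (1/2)*183/(-6 - 15) - 252 = (1/2)*183/(-21) - 252 = (1/2)*(-1/21)*183 - 252 = -61/14 - 252 = -3589/14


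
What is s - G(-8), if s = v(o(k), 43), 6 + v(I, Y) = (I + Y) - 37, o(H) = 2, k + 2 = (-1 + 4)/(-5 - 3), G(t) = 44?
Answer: -42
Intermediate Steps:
k = -19/8 (k = -2 + (-1 + 4)/(-5 - 3) = -2 + 3/(-8) = -2 + 3*(-⅛) = -2 - 3/8 = -19/8 ≈ -2.3750)
v(I, Y) = -43 + I + Y (v(I, Y) = -6 + ((I + Y) - 37) = -6 + (-37 + I + Y) = -43 + I + Y)
s = 2 (s = -43 + 2 + 43 = 2)
s - G(-8) = 2 - 1*44 = 2 - 44 = -42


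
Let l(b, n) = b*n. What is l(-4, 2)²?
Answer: 64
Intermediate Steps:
l(-4, 2)² = (-4*2)² = (-8)² = 64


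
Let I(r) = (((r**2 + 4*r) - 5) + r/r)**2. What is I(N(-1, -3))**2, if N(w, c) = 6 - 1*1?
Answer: 2825761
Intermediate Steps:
N(w, c) = 5 (N(w, c) = 6 - 1 = 5)
I(r) = (-4 + r**2 + 4*r)**2 (I(r) = ((-5 + r**2 + 4*r) + 1)**2 = (-4 + r**2 + 4*r)**2)
I(N(-1, -3))**2 = ((-4 + 5**2 + 4*5)**2)**2 = ((-4 + 25 + 20)**2)**2 = (41**2)**2 = 1681**2 = 2825761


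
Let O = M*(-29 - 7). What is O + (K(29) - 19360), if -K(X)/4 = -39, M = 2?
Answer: -19276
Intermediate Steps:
K(X) = 156 (K(X) = -4*(-39) = 156)
O = -72 (O = 2*(-29 - 7) = 2*(-36) = -72)
O + (K(29) - 19360) = -72 + (156 - 19360) = -72 - 19204 = -19276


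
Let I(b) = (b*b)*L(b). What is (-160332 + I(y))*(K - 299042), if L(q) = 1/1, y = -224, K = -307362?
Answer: 66799039024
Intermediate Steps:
L(q) = 1
I(b) = b**2 (I(b) = (b*b)*1 = b**2*1 = b**2)
(-160332 + I(y))*(K - 299042) = (-160332 + (-224)**2)*(-307362 - 299042) = (-160332 + 50176)*(-606404) = -110156*(-606404) = 66799039024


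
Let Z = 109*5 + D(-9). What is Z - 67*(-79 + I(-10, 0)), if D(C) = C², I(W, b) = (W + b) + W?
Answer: 7259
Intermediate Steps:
I(W, b) = b + 2*W
Z = 626 (Z = 109*5 + (-9)² = 545 + 81 = 626)
Z - 67*(-79 + I(-10, 0)) = 626 - 67*(-79 + (0 + 2*(-10))) = 626 - 67*(-79 + (0 - 20)) = 626 - 67*(-79 - 20) = 626 - 67*(-99) = 626 + 6633 = 7259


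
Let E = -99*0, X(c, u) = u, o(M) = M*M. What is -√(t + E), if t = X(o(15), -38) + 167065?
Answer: -√167027 ≈ -408.69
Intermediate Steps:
o(M) = M²
t = 167027 (t = -38 + 167065 = 167027)
E = 0
-√(t + E) = -√(167027 + 0) = -√167027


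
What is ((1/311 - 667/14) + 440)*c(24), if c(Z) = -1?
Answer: -1708337/4354 ≈ -392.36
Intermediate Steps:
((1/311 - 667/14) + 440)*c(24) = ((1/311 - 667/14) + 440)*(-1) = (-207423/4354 + 440)*(-1) = (1708337/4354)*(-1) = -1708337/4354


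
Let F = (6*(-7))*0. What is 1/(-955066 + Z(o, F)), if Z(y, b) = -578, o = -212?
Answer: -1/955644 ≈ -1.0464e-6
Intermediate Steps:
F = 0 (F = -42*0 = 0)
1/(-955066 + Z(o, F)) = 1/(-955066 - 578) = 1/(-955644) = -1/955644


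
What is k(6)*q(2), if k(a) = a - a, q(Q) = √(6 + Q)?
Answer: 0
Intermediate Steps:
k(a) = 0
k(6)*q(2) = 0*√(6 + 2) = 0*√8 = 0*(2*√2) = 0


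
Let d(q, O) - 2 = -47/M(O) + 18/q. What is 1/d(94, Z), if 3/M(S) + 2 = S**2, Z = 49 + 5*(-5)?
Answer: -141/1267657 ≈ -0.00011123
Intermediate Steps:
Z = 24 (Z = 49 - 25 = 24)
M(S) = 3/(-2 + S**2)
d(q, O) = 100/3 + 18/q - 47*O**2/3 (d(q, O) = 2 + (-(-94/3 + 47*O**2/3) + 18/q) = 2 + (-47*(-2/3 + O**2/3) + 18/q) = 2 + ((94/3 - 47*O**2/3) + 18/q) = 2 + (94/3 + 18/q - 47*O**2/3) = 100/3 + 18/q - 47*O**2/3)
1/d(94, Z) = 1/((1/3)*(54 + 94*(100 - 47*24**2))/94) = 1/((1/3)*(1/94)*(54 + 94*(100 - 47*576))) = 1/((1/3)*(1/94)*(54 + 94*(100 - 27072))) = 1/((1/3)*(1/94)*(54 + 94*(-26972))) = 1/((1/3)*(1/94)*(54 - 2535368)) = 1/((1/3)*(1/94)*(-2535314)) = 1/(-1267657/141) = -141/1267657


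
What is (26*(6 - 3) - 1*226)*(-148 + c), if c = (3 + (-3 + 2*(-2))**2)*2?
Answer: 6512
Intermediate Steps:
c = 104 (c = (3 + (-3 - 4)**2)*2 = (3 + (-7)**2)*2 = (3 + 49)*2 = 52*2 = 104)
(26*(6 - 3) - 1*226)*(-148 + c) = (26*(6 - 3) - 1*226)*(-148 + 104) = (26*3 - 226)*(-44) = (78 - 226)*(-44) = -148*(-44) = 6512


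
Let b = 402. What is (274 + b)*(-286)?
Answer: -193336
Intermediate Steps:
(274 + b)*(-286) = (274 + 402)*(-286) = 676*(-286) = -193336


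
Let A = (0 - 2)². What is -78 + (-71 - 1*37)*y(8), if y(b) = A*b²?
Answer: -27726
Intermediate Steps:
A = 4 (A = (-2)² = 4)
y(b) = 4*b²
-78 + (-71 - 1*37)*y(8) = -78 + (-71 - 1*37)*(4*8²) = -78 + (-71 - 37)*(4*64) = -78 - 108*256 = -78 - 27648 = -27726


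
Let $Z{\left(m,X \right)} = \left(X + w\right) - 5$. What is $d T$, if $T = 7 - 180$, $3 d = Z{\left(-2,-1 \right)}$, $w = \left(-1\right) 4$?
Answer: $\frac{1730}{3} \approx 576.67$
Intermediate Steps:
$w = -4$
$Z{\left(m,X \right)} = -9 + X$ ($Z{\left(m,X \right)} = \left(X - 4\right) - 5 = \left(-4 + X\right) - 5 = -9 + X$)
$d = - \frac{10}{3}$ ($d = \frac{-9 - 1}{3} = \frac{1}{3} \left(-10\right) = - \frac{10}{3} \approx -3.3333$)
$T = -173$ ($T = 7 - 180 = -173$)
$d T = \left(- \frac{10}{3}\right) \left(-173\right) = \frac{1730}{3}$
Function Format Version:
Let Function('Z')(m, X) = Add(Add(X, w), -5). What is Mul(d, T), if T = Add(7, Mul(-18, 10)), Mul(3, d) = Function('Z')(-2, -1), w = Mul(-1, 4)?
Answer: Rational(1730, 3) ≈ 576.67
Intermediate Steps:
w = -4
Function('Z')(m, X) = Add(-9, X) (Function('Z')(m, X) = Add(Add(X, -4), -5) = Add(Add(-4, X), -5) = Add(-9, X))
d = Rational(-10, 3) (d = Mul(Rational(1, 3), Add(-9, -1)) = Mul(Rational(1, 3), -10) = Rational(-10, 3) ≈ -3.3333)
T = -173 (T = Add(7, -180) = -173)
Mul(d, T) = Mul(Rational(-10, 3), -173) = Rational(1730, 3)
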